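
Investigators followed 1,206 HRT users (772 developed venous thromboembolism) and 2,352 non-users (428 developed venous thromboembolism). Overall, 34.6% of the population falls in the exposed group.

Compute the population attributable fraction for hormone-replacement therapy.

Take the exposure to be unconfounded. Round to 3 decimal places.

p₁ = P(outcome | exposed) = 772/1206 = 0.64013
p₀ = P(outcome | unexposed) = 428/2352 = 0.18197
Overall risk P(Y=1) = π·p₁ + (1−π)·p₀ = 0.346×0.64013 + 0.654×0.18197 = 0.3405.
Under exogeneity, PAF = [P(Y=1) − p₀] / P(Y=1).
PAF = (0.3405 − 0.18197) / 0.3405 ≈ 0.4656

PAF ≈ 0.466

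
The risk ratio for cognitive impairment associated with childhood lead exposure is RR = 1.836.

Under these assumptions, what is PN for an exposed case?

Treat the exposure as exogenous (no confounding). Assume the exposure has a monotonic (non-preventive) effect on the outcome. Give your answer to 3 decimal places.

Under exogeneity and monotonicity, PN = (RR − 1) / RR = 1 − 1/RR.
PN = (1.836 − 1) / 1.836 = 0.836 / 1.836 ≈ 0.4553

PN ≈ 0.455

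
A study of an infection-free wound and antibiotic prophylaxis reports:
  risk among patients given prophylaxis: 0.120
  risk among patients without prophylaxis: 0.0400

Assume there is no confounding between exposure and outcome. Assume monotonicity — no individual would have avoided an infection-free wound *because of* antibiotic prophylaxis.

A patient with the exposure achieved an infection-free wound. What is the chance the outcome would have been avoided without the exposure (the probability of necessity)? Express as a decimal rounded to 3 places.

Let p₁ = 0.12, p₀ = 0.04.
Under exogeneity and monotonicity, PN = (p₁ − p₀) / p₁.
PN = (0.12 − 0.04) / 0.12 = 0.08 / 0.12 ≈ 0.6667

PN ≈ 0.667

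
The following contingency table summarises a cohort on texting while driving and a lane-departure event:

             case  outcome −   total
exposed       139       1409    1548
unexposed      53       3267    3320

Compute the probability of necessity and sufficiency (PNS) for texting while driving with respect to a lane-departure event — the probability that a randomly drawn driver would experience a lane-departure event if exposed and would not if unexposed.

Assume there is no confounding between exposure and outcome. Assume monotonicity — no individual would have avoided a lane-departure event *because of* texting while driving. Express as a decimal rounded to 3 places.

p₁ = P(outcome | exposed) = 139/1548 = 0.089793
p₀ = P(outcome | unexposed) = 53/3320 = 0.015964
Under exogeneity and monotonicity, PNS = p₁ − p₀.
PNS = 0.089793 − 0.015964 = 0.073829

PNS ≈ 0.074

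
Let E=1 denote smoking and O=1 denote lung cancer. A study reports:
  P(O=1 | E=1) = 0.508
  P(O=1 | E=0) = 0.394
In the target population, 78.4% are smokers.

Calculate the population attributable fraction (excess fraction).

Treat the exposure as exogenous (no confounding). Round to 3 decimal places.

PAF ≈ 0.185

Let p₁ = 0.508, p₀ = 0.394.
Overall risk P(Y=1) = π·p₁ + (1−π)·p₀ = 0.784×0.508 + 0.216×0.394 = 0.48338.
Under exogeneity, PAF = [P(Y=1) − p₀] / P(Y=1).
PAF = (0.48338 − 0.394) / 0.48338 ≈ 0.1849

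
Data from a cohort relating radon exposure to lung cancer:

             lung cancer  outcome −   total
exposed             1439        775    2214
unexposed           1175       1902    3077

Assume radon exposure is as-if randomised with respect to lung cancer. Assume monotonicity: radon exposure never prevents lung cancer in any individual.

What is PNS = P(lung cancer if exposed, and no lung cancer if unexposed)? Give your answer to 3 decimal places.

p₁ = P(outcome | exposed) = 1439/2214 = 0.64995
p₀ = P(outcome | unexposed) = 1175/3077 = 0.38187
Under exogeneity and monotonicity, PNS = p₁ − p₀.
PNS = 0.64995 − 0.38187 = 0.26809

PNS ≈ 0.268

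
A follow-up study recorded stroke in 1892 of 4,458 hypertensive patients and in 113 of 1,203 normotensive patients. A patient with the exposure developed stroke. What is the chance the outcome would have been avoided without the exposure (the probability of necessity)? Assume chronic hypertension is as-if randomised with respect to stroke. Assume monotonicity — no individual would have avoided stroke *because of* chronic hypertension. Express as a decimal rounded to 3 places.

p₁ = P(outcome | exposed) = 1892/4458 = 0.42441
p₀ = P(outcome | unexposed) = 113/1203 = 0.093932
Under exogeneity and monotonicity, PN = (p₁ − p₀) / p₁.
PN = (0.42441 − 0.093932) / 0.42441 = 0.33047 / 0.42441 ≈ 0.7787

PN ≈ 0.779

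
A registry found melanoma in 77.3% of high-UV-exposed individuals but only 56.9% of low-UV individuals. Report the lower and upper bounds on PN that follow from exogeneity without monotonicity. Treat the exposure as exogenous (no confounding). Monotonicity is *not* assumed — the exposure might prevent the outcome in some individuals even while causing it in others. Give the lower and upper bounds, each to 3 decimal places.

0.264 ≤ PN ≤ 0.558

p₁ = 0.773, p₀ = 0.569.
Under exogeneity alone the bounds on PN are max{0,(p₁−p₀)/p₁} ≤ PN ≤ min{1,(1−p₀)/p₁}.
  lower = (p₁ − p₀)/p₁ = 0.204 / 0.773 ≈ 0.2639
  upper = min{1, (1 − p₀)/p₁} = 0.431 / 0.773 ≈ 0.5576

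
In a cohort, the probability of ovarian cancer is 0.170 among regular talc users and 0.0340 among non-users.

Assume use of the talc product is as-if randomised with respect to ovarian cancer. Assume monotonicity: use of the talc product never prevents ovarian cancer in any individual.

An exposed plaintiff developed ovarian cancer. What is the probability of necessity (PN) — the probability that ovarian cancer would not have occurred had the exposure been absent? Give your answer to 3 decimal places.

PN ≈ 0.800

Let p₁ = 0.17, p₀ = 0.034.
Under exogeneity and monotonicity, PN = (p₁ − p₀) / p₁.
PN = (0.17 − 0.034) / 0.17 = 0.136 / 0.17 ≈ 0.8000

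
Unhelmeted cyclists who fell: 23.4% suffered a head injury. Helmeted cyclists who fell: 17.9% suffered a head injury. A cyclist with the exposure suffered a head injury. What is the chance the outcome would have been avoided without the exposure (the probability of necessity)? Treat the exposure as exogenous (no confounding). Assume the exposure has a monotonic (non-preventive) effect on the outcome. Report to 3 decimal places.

PN ≈ 0.235

p₁ = 0.234, p₀ = 0.179.
Under exogeneity and monotonicity, PN = (p₁ − p₀) / p₁.
PN = (0.234 − 0.179) / 0.234 = 0.055 / 0.234 ≈ 0.2350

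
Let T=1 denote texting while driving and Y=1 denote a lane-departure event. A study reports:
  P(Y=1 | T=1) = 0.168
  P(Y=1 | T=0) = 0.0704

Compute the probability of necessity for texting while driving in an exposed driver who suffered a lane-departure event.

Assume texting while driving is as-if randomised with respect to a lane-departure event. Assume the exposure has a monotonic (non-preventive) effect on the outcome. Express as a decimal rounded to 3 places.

Let p₁ = 0.168, p₀ = 0.0704.
Under exogeneity and monotonicity, PN = (p₁ − p₀) / p₁.
PN = (0.168 − 0.0704) / 0.168 = 0.0976 / 0.168 ≈ 0.5810

PN ≈ 0.581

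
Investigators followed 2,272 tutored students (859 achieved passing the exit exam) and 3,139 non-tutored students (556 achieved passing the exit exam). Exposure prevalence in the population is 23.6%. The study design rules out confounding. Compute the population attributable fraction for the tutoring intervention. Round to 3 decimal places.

PAF ≈ 0.211

p₁ = P(outcome | exposed) = 859/2272 = 0.37808
p₀ = P(outcome | unexposed) = 556/3139 = 0.17713
Overall risk P(Y=1) = π·p₁ + (1−π)·p₀ = 0.236×0.37808 + 0.764×0.17713 = 0.22455.
Under exogeneity, PAF = [P(Y=1) − p₀] / P(Y=1).
PAF = (0.22455 − 0.17713) / 0.22455 ≈ 0.2112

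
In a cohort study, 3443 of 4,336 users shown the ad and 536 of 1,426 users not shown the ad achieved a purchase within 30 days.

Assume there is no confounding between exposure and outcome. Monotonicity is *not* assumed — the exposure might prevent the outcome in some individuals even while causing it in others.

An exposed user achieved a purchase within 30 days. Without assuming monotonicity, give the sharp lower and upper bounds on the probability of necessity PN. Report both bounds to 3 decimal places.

0.527 ≤ PN ≤ 0.786

p₁ = P(outcome | exposed) = 3443/4336 = 0.79405
p₀ = P(outcome | unexposed) = 536/1426 = 0.37588
Under exogeneity alone the bounds on PN are max{0,(p₁−p₀)/p₁} ≤ PN ≤ min{1,(1−p₀)/p₁}.
  lower = (p₁ − p₀)/p₁ = 0.41817 / 0.79405 ≈ 0.5266
  upper = min{1, (1 − p₀)/p₁} = 0.62412 / 0.79405 ≈ 0.7860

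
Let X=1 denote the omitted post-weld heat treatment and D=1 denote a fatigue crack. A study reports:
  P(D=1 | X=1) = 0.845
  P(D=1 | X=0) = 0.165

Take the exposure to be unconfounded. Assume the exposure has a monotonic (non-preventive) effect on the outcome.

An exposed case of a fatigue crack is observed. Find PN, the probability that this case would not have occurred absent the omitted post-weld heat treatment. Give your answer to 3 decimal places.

Let p₁ = 0.845, p₀ = 0.165.
Under exogeneity and monotonicity, PN = (p₁ − p₀) / p₁.
PN = (0.845 − 0.165) / 0.845 = 0.68 / 0.845 ≈ 0.8047

PN ≈ 0.805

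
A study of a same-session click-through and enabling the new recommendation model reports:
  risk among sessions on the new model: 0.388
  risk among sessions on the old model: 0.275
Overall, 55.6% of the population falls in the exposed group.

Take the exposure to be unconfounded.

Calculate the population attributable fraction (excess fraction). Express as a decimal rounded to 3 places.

PAF ≈ 0.186

Let p₁ = 0.388, p₀ = 0.275.
Overall risk P(Y=1) = π·p₁ + (1−π)·p₀ = 0.556×0.388 + 0.444×0.275 = 0.33783.
Under exogeneity, PAF = [P(Y=1) − p₀] / P(Y=1).
PAF = (0.33783 − 0.275) / 0.33783 ≈ 0.1860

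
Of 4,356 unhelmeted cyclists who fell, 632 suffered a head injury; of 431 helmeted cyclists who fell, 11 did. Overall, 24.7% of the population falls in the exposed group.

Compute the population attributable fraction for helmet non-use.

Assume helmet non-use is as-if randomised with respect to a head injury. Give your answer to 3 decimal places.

p₁ = P(outcome | exposed) = 632/4356 = 0.14509
p₀ = P(outcome | unexposed) = 11/431 = 0.025522
Overall risk P(Y=1) = π·p₁ + (1−π)·p₀ = 0.247×0.14509 + 0.753×0.025522 = 0.055055.
Under exogeneity, PAF = [P(Y=1) − p₀] / P(Y=1).
PAF = (0.055055 − 0.025522) / 0.055055 ≈ 0.5364

PAF ≈ 0.536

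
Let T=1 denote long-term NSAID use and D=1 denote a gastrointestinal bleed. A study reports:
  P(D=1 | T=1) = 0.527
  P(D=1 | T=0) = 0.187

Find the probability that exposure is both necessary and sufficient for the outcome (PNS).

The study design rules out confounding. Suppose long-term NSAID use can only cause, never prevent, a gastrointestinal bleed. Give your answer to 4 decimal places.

Let p₁ = 0.527, p₀ = 0.187.
Under exogeneity and monotonicity, PNS = p₁ − p₀.
PNS = 0.527 − 0.187 = 0.34

PNS ≈ 0.3400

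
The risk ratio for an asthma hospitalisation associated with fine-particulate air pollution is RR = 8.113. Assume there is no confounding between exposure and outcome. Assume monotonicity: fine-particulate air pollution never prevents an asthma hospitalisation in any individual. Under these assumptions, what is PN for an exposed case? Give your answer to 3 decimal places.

Under exogeneity and monotonicity, PN = (RR − 1) / RR = 1 − 1/RR.
PN = (8.113 − 1) / 8.113 = 7.113 / 8.113 ≈ 0.8767

PN ≈ 0.877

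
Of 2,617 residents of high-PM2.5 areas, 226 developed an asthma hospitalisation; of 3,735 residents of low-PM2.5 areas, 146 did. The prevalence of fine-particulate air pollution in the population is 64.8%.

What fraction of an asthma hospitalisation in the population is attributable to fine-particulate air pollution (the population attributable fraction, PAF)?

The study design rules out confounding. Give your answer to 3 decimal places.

PAF ≈ 0.439

p₁ = P(outcome | exposed) = 226/2617 = 0.086358
p₀ = P(outcome | unexposed) = 146/3735 = 0.03909
Overall risk P(Y=1) = π·p₁ + (1−π)·p₀ = 0.648×0.086358 + 0.352×0.03909 = 0.06972.
Under exogeneity, PAF = [P(Y=1) − p₀] / P(Y=1).
PAF = (0.06972 − 0.03909) / 0.06972 ≈ 0.4393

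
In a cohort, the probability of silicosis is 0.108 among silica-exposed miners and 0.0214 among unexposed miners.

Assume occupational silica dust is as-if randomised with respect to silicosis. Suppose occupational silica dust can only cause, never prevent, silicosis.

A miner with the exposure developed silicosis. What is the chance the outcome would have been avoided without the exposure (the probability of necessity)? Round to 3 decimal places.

Let p₁ = 0.108, p₀ = 0.0214.
Under exogeneity and monotonicity, PN = (p₁ − p₀) / p₁.
PN = (0.108 − 0.0214) / 0.108 = 0.0866 / 0.108 ≈ 0.8019

PN ≈ 0.802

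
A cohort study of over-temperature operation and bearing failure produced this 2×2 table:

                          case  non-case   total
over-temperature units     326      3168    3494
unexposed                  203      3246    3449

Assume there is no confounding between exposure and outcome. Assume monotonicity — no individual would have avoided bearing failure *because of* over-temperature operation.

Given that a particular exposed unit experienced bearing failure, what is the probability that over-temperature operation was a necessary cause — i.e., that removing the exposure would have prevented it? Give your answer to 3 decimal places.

PN ≈ 0.369

p₁ = P(outcome | exposed) = 326/3494 = 0.093303
p₀ = P(outcome | unexposed) = 203/3449 = 0.058858
Under exogeneity and monotonicity, PN = (p₁ − p₀) / p₁.
PN = (0.093303 − 0.058858) / 0.093303 = 0.034445 / 0.093303 ≈ 0.3692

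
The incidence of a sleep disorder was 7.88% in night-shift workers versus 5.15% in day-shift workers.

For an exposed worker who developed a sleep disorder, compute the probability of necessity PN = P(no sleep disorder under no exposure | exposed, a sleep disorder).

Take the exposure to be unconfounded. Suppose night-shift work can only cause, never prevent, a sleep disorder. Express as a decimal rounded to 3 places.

PN ≈ 0.346

p₁ = 0.0788, p₀ = 0.0515.
Under exogeneity and monotonicity, PN = (p₁ − p₀) / p₁.
PN = (0.0788 − 0.0515) / 0.0788 = 0.0273 / 0.0788 ≈ 0.3464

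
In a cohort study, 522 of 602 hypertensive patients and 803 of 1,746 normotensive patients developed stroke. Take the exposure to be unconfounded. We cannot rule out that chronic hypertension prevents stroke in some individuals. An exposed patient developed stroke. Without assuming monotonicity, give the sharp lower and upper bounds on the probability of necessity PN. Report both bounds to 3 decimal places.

p₁ = P(outcome | exposed) = 522/602 = 0.86711
p₀ = P(outcome | unexposed) = 803/1746 = 0.45991
Under exogeneity alone the bounds on PN are max{0,(p₁−p₀)/p₁} ≤ PN ≤ min{1,(1−p₀)/p₁}.
  lower = (p₁ − p₀)/p₁ = 0.4072 / 0.86711 ≈ 0.4696
  upper = min{1, (1 − p₀)/p₁} = 0.54009 / 0.86711 ≈ 0.6229

0.470 ≤ PN ≤ 0.623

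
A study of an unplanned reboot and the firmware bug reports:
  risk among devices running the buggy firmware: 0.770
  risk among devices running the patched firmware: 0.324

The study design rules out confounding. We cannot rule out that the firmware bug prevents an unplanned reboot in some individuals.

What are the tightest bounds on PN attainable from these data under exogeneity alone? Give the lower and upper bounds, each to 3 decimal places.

Let p₁ = 0.77, p₀ = 0.324.
Under exogeneity alone the bounds on PN are max{0,(p₁−p₀)/p₁} ≤ PN ≤ min{1,(1−p₀)/p₁}.
  lower = (p₁ − p₀)/p₁ = 0.446 / 0.77 ≈ 0.5792
  upper = min{1, (1 − p₀)/p₁} = 0.676 / 0.77 ≈ 0.8779

0.579 ≤ PN ≤ 0.878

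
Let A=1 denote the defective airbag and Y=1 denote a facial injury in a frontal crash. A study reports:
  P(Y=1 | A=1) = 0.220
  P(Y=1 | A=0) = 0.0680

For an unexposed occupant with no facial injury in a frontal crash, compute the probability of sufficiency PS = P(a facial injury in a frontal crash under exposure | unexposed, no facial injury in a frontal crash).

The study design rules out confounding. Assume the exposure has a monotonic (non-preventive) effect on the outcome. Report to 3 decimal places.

Let p₁ = 0.22, p₀ = 0.068.
Under exogeneity and monotonicity, PS = (p₁ − p₀) / (1 − p₀).
PS = (0.22 − 0.068) / (1 − 0.068) = 0.152 / 0.932 ≈ 0.1631

PS ≈ 0.163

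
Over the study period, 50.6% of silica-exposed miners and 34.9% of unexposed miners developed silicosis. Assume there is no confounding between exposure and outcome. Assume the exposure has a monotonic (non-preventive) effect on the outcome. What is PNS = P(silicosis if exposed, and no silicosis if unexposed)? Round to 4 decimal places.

p₁ = 0.506, p₀ = 0.349.
Under exogeneity and monotonicity, PNS = p₁ − p₀.
PNS = 0.506 − 0.349 = 0.157

PNS ≈ 0.1570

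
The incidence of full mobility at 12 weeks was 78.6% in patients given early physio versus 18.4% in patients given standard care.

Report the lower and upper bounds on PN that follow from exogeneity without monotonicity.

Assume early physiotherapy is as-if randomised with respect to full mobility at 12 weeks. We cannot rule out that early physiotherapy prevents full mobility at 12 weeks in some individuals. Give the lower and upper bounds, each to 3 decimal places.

0.766 ≤ PN ≤ 1.000

p₁ = 0.786, p₀ = 0.184.
Under exogeneity alone the bounds on PN are max{0,(p₁−p₀)/p₁} ≤ PN ≤ min{1,(1−p₀)/p₁}.
  lower = (p₁ − p₀)/p₁ = 0.602 / 0.786 ≈ 0.7659
  upper = min{1, (1 − p₀)/p₁} = 0.816 / 0.786 ≈ 1.0382 → capped at 1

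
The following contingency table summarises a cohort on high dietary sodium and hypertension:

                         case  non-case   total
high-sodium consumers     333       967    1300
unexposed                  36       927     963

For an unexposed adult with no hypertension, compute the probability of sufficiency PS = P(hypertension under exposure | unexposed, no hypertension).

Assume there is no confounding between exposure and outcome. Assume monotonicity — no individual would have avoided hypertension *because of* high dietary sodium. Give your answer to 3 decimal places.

p₁ = P(outcome | exposed) = 333/1300 = 0.25615
p₀ = P(outcome | unexposed) = 36/963 = 0.037383
Under exogeneity and monotonicity, PS = (p₁ − p₀)/(1 − p₀).
PS = (0.25615 − 0.037383) / 0.96262 ≈ 0.2273

PS ≈ 0.227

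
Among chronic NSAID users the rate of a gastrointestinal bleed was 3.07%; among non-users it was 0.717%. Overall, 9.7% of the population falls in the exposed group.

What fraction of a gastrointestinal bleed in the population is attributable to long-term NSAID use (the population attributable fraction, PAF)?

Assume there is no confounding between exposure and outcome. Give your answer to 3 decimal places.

p₁ = 0.0307, p₀ = 0.00717.
Overall risk P(Y=1) = π·p₁ + (1−π)·p₀ = 0.097×0.0307 + 0.903×0.00717 = 0.0094524.
Under exogeneity, PAF = [P(Y=1) − p₀] / P(Y=1).
PAF = (0.0094524 − 0.00717) / 0.0094524 ≈ 0.2415

PAF ≈ 0.241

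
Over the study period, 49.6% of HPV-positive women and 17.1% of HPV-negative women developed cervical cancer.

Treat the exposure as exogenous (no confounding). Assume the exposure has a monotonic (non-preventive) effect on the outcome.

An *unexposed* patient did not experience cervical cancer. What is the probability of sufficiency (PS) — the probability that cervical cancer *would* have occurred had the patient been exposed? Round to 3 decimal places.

p₁ = 0.496, p₀ = 0.171.
Under exogeneity and monotonicity, PS = (p₁ − p₀) / (1 − p₀).
PS = (0.496 − 0.171) / (1 − 0.171) = 0.325 / 0.829 ≈ 0.3920

PS ≈ 0.392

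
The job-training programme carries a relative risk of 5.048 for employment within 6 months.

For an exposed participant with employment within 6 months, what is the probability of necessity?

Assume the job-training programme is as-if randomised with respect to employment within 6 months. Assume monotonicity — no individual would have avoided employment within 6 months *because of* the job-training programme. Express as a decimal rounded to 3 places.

PN ≈ 0.802

Under exogeneity and monotonicity, PN = (RR − 1) / RR = 1 − 1/RR.
PN = (5.048 − 1) / 5.048 = 4.048 / 5.048 ≈ 0.8019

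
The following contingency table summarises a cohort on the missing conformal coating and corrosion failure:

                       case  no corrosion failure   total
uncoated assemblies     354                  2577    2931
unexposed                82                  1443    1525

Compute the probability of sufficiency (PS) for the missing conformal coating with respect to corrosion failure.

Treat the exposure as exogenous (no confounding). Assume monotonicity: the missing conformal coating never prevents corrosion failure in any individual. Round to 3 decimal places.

PS ≈ 0.071

p₁ = P(outcome | exposed) = 354/2931 = 0.12078
p₀ = P(outcome | unexposed) = 82/1525 = 0.05377
Under exogeneity and monotonicity, PS = (p₁ − p₀)/(1 − p₀).
PS = (0.12078 − 0.05377) / 0.94623 ≈ 0.0708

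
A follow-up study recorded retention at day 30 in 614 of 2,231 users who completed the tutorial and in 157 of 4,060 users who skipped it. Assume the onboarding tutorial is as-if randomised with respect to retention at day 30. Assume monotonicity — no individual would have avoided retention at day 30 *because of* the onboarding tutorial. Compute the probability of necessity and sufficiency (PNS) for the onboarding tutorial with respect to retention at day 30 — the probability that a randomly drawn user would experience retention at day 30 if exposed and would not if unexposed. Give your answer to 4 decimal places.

PNS ≈ 0.2365

p₁ = P(outcome | exposed) = 614/2231 = 0.27521
p₀ = P(outcome | unexposed) = 157/4060 = 0.03867
Under exogeneity and monotonicity, PNS = p₁ − p₀.
PNS = 0.27521 − 0.03867 = 0.23654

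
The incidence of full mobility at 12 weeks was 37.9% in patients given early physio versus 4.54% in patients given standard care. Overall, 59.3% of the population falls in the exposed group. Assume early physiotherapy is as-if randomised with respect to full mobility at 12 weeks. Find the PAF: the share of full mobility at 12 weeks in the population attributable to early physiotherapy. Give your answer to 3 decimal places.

PAF ≈ 0.813

p₁ = 0.379, p₀ = 0.0454.
Overall risk P(Y=1) = π·p₁ + (1−π)·p₀ = 0.593×0.379 + 0.407×0.0454 = 0.24322.
Under exogeneity, PAF = [P(Y=1) − p₀] / P(Y=1).
PAF = (0.24322 − 0.0454) / 0.24322 ≈ 0.8133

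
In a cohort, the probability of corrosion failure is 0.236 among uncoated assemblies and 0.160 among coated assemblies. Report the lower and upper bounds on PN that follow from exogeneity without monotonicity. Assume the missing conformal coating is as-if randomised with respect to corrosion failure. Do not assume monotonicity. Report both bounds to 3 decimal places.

0.322 ≤ PN ≤ 1.000

Let p₁ = 0.236, p₀ = 0.16.
Under exogeneity alone the bounds on PN are max{0,(p₁−p₀)/p₁} ≤ PN ≤ min{1,(1−p₀)/p₁}.
  lower = (p₁ − p₀)/p₁ = 0.076 / 0.236 ≈ 0.3220
  upper = min{1, (1 − p₀)/p₁} = 0.84 / 0.236 ≈ 3.5593 → capped at 1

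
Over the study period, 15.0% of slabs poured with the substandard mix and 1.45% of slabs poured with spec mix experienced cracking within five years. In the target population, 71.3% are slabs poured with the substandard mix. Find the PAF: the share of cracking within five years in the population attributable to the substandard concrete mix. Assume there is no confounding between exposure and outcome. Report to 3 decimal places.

PAF ≈ 0.870

p₁ = 0.15, p₀ = 0.0145.
Overall risk P(Y=1) = π·p₁ + (1−π)·p₀ = 0.713×0.15 + 0.287×0.0145 = 0.11111.
Under exogeneity, PAF = [P(Y=1) − p₀] / P(Y=1).
PAF = (0.11111 − 0.0145) / 0.11111 ≈ 0.8695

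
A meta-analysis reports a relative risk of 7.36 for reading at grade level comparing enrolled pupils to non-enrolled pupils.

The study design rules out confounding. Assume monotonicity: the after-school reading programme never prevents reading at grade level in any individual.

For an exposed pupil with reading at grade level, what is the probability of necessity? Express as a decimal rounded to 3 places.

Under exogeneity and monotonicity, PN = (RR − 1) / RR = 1 − 1/RR.
PN = (7.36 − 1) / 7.36 = 6.36 / 7.36 ≈ 0.8641

PN ≈ 0.864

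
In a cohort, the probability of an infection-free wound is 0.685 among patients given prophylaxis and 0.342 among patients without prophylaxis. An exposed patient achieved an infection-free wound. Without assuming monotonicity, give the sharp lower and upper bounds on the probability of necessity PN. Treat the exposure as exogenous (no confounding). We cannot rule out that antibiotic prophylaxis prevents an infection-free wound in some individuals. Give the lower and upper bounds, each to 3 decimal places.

Let p₁ = 0.685, p₀ = 0.342.
Under exogeneity alone the bounds on PN are max{0,(p₁−p₀)/p₁} ≤ PN ≤ min{1,(1−p₀)/p₁}.
  lower = (p₁ − p₀)/p₁ = 0.343 / 0.685 ≈ 0.5007
  upper = min{1, (1 − p₀)/p₁} = 0.658 / 0.685 ≈ 0.9606

0.501 ≤ PN ≤ 0.961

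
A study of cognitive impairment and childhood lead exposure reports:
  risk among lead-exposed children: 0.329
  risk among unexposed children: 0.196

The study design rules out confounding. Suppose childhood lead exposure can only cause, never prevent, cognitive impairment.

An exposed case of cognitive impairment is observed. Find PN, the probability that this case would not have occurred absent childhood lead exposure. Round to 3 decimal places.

Let p₁ = 0.329, p₀ = 0.196.
Under exogeneity and monotonicity, PN = (p₁ − p₀) / p₁.
PN = (0.329 − 0.196) / 0.329 = 0.133 / 0.329 ≈ 0.4043

PN ≈ 0.404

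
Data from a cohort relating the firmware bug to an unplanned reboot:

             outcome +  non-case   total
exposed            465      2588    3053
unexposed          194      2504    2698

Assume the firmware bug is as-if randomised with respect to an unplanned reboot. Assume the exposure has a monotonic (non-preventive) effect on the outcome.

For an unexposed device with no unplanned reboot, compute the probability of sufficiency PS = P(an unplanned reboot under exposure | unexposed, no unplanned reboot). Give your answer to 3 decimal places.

p₁ = P(outcome | exposed) = 465/3053 = 0.15231
p₀ = P(outcome | unexposed) = 194/2698 = 0.071905
Under exogeneity and monotonicity, PS = (p₁ − p₀) / (1 − p₀).
PS = (0.15231 − 0.071905) / (1 − 0.071905) = 0.080404 / 0.92809 ≈ 0.0866

PS ≈ 0.087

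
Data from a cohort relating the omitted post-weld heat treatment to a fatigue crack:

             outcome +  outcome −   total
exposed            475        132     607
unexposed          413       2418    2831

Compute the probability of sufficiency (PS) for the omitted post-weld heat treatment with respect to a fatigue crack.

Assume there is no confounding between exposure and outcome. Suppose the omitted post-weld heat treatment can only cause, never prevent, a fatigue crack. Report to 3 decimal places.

PS ≈ 0.745

p₁ = P(outcome | exposed) = 475/607 = 0.78254
p₀ = P(outcome | unexposed) = 413/2831 = 0.14588
Under exogeneity and monotonicity, PS = (p₁ − p₀) / (1 − p₀).
PS = (0.78254 − 0.14588) / (1 − 0.14588) = 0.63665 / 0.85412 ≈ 0.7454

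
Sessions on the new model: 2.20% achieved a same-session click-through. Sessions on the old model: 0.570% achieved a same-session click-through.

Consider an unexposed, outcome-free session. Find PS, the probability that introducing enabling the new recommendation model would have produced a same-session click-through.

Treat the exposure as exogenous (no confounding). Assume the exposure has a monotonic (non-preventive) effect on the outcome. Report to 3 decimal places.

PS ≈ 0.016

p₁ = 0.022, p₀ = 0.0057.
Under exogeneity and monotonicity, PS = (p₁ − p₀) / (1 − p₀).
PS = (0.022 − 0.0057) / (1 − 0.0057) = 0.0163 / 0.9943 ≈ 0.0164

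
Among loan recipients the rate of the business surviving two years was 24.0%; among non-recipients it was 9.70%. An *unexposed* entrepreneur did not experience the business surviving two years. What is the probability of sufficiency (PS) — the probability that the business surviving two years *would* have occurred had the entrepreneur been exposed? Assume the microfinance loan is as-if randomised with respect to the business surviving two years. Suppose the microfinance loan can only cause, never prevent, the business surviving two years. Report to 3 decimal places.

p₁ = 0.24, p₀ = 0.097.
Under exogeneity and monotonicity, PS = (p₁ − p₀) / (1 − p₀).
PS = (0.24 − 0.097) / (1 − 0.097) = 0.143 / 0.903 ≈ 0.1584

PS ≈ 0.158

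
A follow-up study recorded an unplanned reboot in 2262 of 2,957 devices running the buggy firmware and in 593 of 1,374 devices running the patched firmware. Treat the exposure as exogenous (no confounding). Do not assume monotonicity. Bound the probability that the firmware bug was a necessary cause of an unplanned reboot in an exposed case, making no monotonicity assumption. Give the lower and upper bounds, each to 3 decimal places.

p₁ = P(outcome | exposed) = 2262/2957 = 0.76496
p₀ = P(outcome | unexposed) = 593/1374 = 0.43159
Under exogeneity alone the bounds on PN are max{0,(p₁−p₀)/p₁} ≤ PN ≤ min{1,(1−p₀)/p₁}.
  lower = (p₁ − p₀)/p₁ = 0.33338 / 0.76496 ≈ 0.4358
  upper = min{1, (1 − p₀)/p₁} = 0.56841 / 0.76496 ≈ 0.7431

0.436 ≤ PN ≤ 0.743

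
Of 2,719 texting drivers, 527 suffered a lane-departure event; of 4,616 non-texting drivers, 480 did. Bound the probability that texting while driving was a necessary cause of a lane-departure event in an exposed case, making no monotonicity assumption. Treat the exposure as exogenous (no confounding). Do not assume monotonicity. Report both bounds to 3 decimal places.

p₁ = P(outcome | exposed) = 527/2719 = 0.19382
p₀ = P(outcome | unexposed) = 480/4616 = 0.10399
Under exogeneity alone the bounds on PN are max{0,(p₁−p₀)/p₁} ≤ PN ≤ min{1,(1−p₀)/p₁}.
  lower = (p₁ − p₀)/p₁ = 0.089835 / 0.19382 ≈ 0.4635
  upper = min{1, (1 − p₀)/p₁} = 0.89601 / 0.19382 ≈ 4.6229 → capped at 1

0.463 ≤ PN ≤ 1.000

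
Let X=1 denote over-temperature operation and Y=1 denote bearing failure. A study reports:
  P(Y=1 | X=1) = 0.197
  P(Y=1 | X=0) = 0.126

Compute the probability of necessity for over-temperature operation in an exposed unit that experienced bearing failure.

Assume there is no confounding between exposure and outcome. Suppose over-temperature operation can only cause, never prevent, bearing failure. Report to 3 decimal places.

Let p₁ = 0.197, p₀ = 0.126.
Under exogeneity and monotonicity, PN = (p₁ − p₀) / p₁.
PN = (0.197 − 0.126) / 0.197 = 0.071 / 0.197 ≈ 0.3604

PN ≈ 0.360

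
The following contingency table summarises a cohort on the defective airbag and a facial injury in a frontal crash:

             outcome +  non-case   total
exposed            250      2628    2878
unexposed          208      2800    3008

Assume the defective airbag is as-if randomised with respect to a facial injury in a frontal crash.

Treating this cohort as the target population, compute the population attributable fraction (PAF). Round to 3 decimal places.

PAF ≈ 0.111

p₁ = P(outcome | exposed) = 250/2878 = 0.086866
p₀ = P(outcome | unexposed) = 208/3008 = 0.069149
Exposure prevalence π = 2878/5886 = 0.48896; overall risk P(Y=1) = 0.077812.
Under exogeneity, PAF = [P(Y=1) − p₀]/P(Y=1).
PAF = (0.077812 − 0.069149) / 0.077812 ≈ 0.1113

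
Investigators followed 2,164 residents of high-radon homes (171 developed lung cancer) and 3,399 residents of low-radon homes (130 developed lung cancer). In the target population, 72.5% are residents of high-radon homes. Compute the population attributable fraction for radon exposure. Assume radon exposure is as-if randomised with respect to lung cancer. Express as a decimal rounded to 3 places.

PAF ≈ 0.436

p₁ = P(outcome | exposed) = 171/2164 = 0.07902
p₀ = P(outcome | unexposed) = 130/3399 = 0.038247
Overall risk P(Y=1) = π·p₁ + (1−π)·p₀ = 0.725×0.07902 + 0.275×0.038247 = 0.067808.
Under exogeneity, PAF = [P(Y=1) − p₀] / P(Y=1).
PAF = (0.067808 − 0.038247) / 0.067808 ≈ 0.4360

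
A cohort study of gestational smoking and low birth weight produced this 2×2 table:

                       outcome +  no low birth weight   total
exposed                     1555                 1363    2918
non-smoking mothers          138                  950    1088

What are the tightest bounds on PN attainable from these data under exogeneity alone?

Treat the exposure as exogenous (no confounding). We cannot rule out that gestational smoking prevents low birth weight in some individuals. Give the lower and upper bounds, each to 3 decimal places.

0.762 ≤ PN ≤ 1.000

p₁ = P(outcome | exposed) = 1555/2918 = 0.5329
p₀ = P(outcome | unexposed) = 138/1088 = 0.12684
Under exogeneity alone the bounds on PN are max{0,(p₁−p₀)/p₁} ≤ PN ≤ min{1,(1−p₀)/p₁}.
  lower = (p₁ − p₀)/p₁ = 0.40606 / 0.5329 ≈ 0.7620
  upper = min{1, (1 − p₀)/p₁} = 0.87316 / 0.5329 ≈ 1.6385 → capped at 1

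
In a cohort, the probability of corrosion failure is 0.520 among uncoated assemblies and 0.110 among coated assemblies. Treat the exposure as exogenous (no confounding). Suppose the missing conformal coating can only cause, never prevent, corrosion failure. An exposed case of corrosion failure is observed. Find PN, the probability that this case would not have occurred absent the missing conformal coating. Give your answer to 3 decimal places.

PN ≈ 0.788

Let p₁ = 0.52, p₀ = 0.11.
Under exogeneity and monotonicity, PN = (p₁ − p₀) / p₁.
PN = (0.52 − 0.11) / 0.52 = 0.41 / 0.52 ≈ 0.7885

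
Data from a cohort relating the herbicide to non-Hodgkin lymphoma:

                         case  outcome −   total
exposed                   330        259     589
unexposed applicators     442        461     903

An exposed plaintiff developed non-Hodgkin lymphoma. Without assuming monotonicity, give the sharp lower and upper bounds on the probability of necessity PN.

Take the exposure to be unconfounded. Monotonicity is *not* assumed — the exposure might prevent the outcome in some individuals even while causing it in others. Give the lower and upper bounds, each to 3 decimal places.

p₁ = P(outcome | exposed) = 330/589 = 0.56027
p₀ = P(outcome | unexposed) = 442/903 = 0.48948
Under exogeneity alone the bounds on PN are max{0,(p₁−p₀)/p₁} ≤ PN ≤ min{1,(1−p₀)/p₁}.
  lower = (p₁ − p₀)/p₁ = 0.070792 / 0.56027 ≈ 0.1264
  upper = min{1, (1 − p₀)/p₁} = 0.51052 / 0.56027 ≈ 0.9112

0.126 ≤ PN ≤ 0.911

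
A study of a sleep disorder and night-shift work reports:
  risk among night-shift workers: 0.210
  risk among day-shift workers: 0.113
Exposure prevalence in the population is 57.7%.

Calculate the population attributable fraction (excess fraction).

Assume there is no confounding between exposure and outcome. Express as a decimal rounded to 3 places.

PAF ≈ 0.331

Let p₁ = 0.21, p₀ = 0.113.
Overall risk P(Y=1) = π·p₁ + (1−π)·p₀ = 0.577×0.21 + 0.423×0.113 = 0.16897.
Under exogeneity, PAF = [P(Y=1) − p₀] / P(Y=1).
PAF = (0.16897 − 0.113) / 0.16897 ≈ 0.3312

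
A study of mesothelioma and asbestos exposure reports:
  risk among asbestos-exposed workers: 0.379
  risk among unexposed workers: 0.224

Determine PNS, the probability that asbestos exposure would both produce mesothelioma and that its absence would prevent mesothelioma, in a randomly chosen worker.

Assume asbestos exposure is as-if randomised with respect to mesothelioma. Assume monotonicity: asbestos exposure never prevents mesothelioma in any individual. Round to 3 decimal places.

Let p₁ = 0.379, p₀ = 0.224.
Under exogeneity and monotonicity, PNS = p₁ − p₀.
PNS = 0.379 − 0.224 = 0.155

PNS ≈ 0.155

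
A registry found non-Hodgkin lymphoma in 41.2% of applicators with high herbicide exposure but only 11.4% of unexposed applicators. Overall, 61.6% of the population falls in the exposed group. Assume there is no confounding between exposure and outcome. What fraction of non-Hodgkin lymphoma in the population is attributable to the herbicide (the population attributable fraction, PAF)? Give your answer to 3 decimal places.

p₁ = 0.412, p₀ = 0.114.
Overall risk P(Y=1) = π·p₁ + (1−π)·p₀ = 0.616×0.412 + 0.384×0.114 = 0.29757.
Under exogeneity, PAF = [P(Y=1) − p₀] / P(Y=1).
PAF = (0.29757 − 0.114) / 0.29757 ≈ 0.6169

PAF ≈ 0.617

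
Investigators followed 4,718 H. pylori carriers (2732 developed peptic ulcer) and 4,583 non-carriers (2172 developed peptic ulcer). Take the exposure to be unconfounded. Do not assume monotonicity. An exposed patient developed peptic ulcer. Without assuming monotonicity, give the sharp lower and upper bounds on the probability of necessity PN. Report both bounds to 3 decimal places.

p₁ = P(outcome | exposed) = 2732/4718 = 0.57906
p₀ = P(outcome | unexposed) = 2172/4583 = 0.47393
Under exogeneity alone the bounds on PN are max{0,(p₁−p₀)/p₁} ≤ PN ≤ min{1,(1−p₀)/p₁}.
  lower = (p₁ − p₀)/p₁ = 0.10513 / 0.57906 ≈ 0.1816
  upper = min{1, (1 − p₀)/p₁} = 0.52607 / 0.57906 ≈ 0.9085

0.182 ≤ PN ≤ 0.908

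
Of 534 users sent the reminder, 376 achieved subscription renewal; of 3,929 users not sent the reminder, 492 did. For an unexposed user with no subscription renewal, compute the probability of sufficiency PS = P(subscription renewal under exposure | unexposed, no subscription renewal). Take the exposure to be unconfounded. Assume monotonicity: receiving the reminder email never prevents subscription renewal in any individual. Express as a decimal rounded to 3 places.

PS ≈ 0.662

p₁ = P(outcome | exposed) = 376/534 = 0.70412
p₀ = P(outcome | unexposed) = 492/3929 = 0.12522
Under exogeneity and monotonicity, PS = (p₁ − p₀) / (1 − p₀).
PS = (0.70412 − 0.12522) / (1 − 0.12522) = 0.5789 / 0.87478 ≈ 0.6618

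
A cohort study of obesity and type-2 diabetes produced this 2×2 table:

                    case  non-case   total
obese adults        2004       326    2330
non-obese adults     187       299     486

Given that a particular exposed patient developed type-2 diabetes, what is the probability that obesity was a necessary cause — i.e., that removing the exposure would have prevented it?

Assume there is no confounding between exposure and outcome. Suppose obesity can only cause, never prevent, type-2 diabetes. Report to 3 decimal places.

p₁ = P(outcome | exposed) = 2004/2330 = 0.86009
p₀ = P(outcome | unexposed) = 187/486 = 0.38477
Under exogeneity and monotonicity, PN = (p₁ − p₀) / p₁.
PN = (0.86009 − 0.38477) / 0.86009 = 0.47531 / 0.86009 ≈ 0.5526

PN ≈ 0.553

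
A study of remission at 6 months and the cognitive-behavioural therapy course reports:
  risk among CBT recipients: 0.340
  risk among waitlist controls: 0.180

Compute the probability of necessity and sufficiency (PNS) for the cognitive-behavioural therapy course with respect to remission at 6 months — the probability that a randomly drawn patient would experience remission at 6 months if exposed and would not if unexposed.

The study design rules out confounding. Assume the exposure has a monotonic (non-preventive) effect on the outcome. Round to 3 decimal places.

PNS ≈ 0.160

Let p₁ = 0.34, p₀ = 0.18.
Under exogeneity and monotonicity, PNS = p₁ − p₀.
PNS = 0.34 − 0.18 = 0.16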